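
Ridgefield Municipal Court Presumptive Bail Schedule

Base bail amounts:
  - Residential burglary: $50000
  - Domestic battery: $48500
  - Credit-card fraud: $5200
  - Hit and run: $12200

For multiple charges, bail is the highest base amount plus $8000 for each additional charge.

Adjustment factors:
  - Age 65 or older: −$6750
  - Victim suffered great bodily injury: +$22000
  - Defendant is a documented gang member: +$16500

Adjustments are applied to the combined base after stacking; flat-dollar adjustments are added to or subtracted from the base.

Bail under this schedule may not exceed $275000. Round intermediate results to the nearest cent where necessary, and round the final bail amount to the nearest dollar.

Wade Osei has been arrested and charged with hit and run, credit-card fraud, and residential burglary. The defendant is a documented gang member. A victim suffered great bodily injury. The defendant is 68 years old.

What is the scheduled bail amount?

Base amounts from the schedule: hit and run $12200; credit-card fraud $5200; residential burglary $50000.
Stacking rule: highest base plus $8000 per additional charge. Highest is residential burglary at $50000; 2 additional charges → +$16000. Combined base = $66000.
Age 65 or older (−$6750 flat): $66000 − $6750 = $59250.
Victim suffered great bodily injury (+$22000 flat): $59250 + $22000 = $81250.
Defendant is a documented gang member (+$16500 flat): $81250 + $16500 = $97750.
$97750 is within the $275000 maximum.

$97750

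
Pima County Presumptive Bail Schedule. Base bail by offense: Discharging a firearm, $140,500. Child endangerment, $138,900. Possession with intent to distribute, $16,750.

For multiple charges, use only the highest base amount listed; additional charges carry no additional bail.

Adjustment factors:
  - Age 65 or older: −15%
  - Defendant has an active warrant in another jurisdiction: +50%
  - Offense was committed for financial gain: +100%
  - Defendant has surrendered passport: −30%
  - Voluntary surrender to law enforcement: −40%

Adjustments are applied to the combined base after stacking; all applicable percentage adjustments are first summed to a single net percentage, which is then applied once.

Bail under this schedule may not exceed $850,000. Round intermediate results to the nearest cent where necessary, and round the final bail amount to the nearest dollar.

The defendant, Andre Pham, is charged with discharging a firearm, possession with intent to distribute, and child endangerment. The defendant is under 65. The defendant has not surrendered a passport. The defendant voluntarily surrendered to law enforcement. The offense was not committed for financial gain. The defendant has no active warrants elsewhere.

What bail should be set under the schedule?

$84,300

Base amounts from the schedule: discharging a firearm $140,500; possession with intent to distribute $16,750; child endangerment $138,900.
Stacking rule: use the highest base only. Highest is discharging a firearm at $140,500. Combined base = $140,500.
Voluntary surrender to law enforcement (−40%): $140,500 × 0.6 = $84,300.
$84,300 is within the $850,000 maximum.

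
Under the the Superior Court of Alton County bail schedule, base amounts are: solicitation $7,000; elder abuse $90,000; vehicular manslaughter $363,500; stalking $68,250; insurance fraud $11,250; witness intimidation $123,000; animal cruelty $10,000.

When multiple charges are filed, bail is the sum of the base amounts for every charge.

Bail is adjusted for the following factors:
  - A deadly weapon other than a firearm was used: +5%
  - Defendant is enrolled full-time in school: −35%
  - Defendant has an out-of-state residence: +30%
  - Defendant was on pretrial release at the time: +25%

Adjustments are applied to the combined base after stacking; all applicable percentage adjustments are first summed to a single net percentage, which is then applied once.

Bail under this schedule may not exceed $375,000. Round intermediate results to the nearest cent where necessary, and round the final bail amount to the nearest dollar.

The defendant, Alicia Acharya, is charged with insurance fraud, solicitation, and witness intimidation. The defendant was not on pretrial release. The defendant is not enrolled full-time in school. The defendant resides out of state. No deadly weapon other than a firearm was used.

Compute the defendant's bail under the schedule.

Base amounts from the schedule: insurance fraud $11,250; solicitation $7,000; witness intimidation $123,000.
Stacking rule: sum of all bases. $11,250 + $7,000 + $123,000 = $141,250.
Defendant has an out-of-state residence (+30%): $141,250 × 1.3 = $183,625.
$183,625 is within the $375,000 maximum.

$183,625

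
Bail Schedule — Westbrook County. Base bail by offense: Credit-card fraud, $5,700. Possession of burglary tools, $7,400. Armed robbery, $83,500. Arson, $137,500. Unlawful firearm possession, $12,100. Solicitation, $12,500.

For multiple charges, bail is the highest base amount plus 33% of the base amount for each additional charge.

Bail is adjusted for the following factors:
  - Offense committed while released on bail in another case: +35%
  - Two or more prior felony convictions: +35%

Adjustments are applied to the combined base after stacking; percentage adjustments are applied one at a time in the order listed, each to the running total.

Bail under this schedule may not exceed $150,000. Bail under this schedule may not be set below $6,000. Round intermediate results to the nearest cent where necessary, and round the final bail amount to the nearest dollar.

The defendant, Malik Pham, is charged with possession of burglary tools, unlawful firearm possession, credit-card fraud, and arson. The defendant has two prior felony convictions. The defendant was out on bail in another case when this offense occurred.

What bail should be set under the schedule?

Base amounts from the schedule: possession of burglary tools $7,400; unlawful firearm possession $12,100; credit-card fraud $5,700; arson $137,500.
Stacking rule: highest base plus 33% of each additional charge. Highest is arson at $137,500. Additional: $7,400 × 33% = $2,442; $12,100 × 33% = $3,993; $5,700 × 33% = $1,881. Combined base = $137,500 + $8,316 = $145,816.
Offense committed while released on bail in another case (+35%): $145,816 × 1.35 = $196,851.60.
Two or more prior felony convictions (+35%): $196,851.60 × 1.35 = $265,749.66.
Result $265,749.66 exceeds the maximum of $150,000; bail is capped at $150,000.
$150,000 is at or above the $6,000 minimum.

$150,000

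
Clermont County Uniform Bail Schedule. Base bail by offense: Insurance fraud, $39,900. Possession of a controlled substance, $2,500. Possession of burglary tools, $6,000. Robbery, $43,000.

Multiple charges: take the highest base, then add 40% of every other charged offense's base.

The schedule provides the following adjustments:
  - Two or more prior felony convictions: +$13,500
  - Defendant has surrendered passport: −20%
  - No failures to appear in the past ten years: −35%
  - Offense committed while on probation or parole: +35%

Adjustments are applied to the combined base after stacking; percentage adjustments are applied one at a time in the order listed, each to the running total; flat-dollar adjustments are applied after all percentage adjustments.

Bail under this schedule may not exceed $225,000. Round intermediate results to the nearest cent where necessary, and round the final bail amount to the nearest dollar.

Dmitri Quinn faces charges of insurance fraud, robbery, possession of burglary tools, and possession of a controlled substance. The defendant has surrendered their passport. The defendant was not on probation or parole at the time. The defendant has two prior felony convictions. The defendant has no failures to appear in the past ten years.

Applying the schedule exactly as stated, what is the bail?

Base amounts from the schedule: insurance fraud $39,900; robbery $43,000; possession of burglary tools $6,000; possession of a controlled substance $2,500.
Stacking rule: highest base plus 40% of each additional charge. Highest is robbery at $43,000. Additional: $39,900 × 40% = $15,960; $6,000 × 40% = $2,400; $2,500 × 40% = $1,000. Combined base = $43,000 + $19,360 = $62,360.
Defendant has surrendered passport (−20%): $62,360 × 0.8 = $49,888.
No failures to appear in the past ten years (−35%): $49,888 × 0.65 = $32,427.20.
Two or more prior felony convictions (+$13,500 flat): $32,427.20 + $13,500 = $45,927.20.
$45,927.20 is within the $225,000 maximum.
Rounded to the nearest dollar: $45,927.

$45,927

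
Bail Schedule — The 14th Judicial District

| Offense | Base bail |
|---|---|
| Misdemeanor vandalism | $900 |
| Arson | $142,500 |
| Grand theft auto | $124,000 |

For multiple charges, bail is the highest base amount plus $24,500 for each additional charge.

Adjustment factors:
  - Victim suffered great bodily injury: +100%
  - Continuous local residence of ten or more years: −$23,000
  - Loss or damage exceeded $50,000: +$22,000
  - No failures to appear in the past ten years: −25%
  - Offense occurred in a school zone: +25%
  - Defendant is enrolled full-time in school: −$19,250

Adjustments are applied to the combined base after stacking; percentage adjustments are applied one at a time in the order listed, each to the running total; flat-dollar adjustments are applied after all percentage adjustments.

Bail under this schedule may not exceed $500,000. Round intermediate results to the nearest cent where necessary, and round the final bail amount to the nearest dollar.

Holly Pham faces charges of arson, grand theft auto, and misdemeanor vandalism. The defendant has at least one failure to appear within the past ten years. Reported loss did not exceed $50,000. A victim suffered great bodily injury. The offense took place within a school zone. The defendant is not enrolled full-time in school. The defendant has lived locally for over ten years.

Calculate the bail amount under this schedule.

Base amounts from the schedule: arson $142,500; grand theft auto $124,000; misdemeanor vandalism $900.
Stacking rule: highest base plus $24,500 per additional charge. Highest is arson at $142,500; 2 additional charges → +$49,000. Combined base = $191,500.
Victim suffered great bodily injury (+100%): $191,500 × 2 = $383,000.
Offense occurred in a school zone (+25%): $383,000 × 1.25 = $478,750.
Continuous local residence of ten or more years (−$23,000 flat): $478,750 − $23,000 = $455,750.
$455,750 is within the $500,000 maximum.

$455,750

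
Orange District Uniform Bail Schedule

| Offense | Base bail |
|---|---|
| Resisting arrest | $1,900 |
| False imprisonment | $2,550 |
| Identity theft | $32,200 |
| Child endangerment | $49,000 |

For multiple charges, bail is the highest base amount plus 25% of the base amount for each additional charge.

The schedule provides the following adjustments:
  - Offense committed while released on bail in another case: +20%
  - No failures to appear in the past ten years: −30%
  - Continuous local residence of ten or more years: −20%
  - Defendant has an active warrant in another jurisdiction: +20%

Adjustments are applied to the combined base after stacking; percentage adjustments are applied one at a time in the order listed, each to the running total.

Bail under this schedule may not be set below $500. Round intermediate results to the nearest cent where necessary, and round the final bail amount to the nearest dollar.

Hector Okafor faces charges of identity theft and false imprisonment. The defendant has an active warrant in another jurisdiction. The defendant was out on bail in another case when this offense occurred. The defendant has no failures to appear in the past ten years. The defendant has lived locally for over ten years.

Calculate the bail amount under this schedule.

$26,480

Base amounts from the schedule: identity theft $32,200; false imprisonment $2,550.
Stacking rule: highest base plus 25% of each additional charge. Highest is identity theft at $32,200. Additional: $2,550 × 25% = $637.50. Combined base = $32,200 + $637.50 = $32,837.50.
Offense committed while released on bail in another case (+20%): $32,837.50 × 1.2 = $39,405.
No failures to appear in the past ten years (−30%): $39,405 × 0.7 = $27,583.50.
Continuous local residence of ten or more years (−20%): $27,583.50 × 0.8 = $22,066.80.
Defendant has an active warrant in another jurisdiction (+20%): $22,066.80 × 1.2 = $26,480.16.
$26,480.16 is at or above the $500 minimum.
Rounded to the nearest dollar: $26,480.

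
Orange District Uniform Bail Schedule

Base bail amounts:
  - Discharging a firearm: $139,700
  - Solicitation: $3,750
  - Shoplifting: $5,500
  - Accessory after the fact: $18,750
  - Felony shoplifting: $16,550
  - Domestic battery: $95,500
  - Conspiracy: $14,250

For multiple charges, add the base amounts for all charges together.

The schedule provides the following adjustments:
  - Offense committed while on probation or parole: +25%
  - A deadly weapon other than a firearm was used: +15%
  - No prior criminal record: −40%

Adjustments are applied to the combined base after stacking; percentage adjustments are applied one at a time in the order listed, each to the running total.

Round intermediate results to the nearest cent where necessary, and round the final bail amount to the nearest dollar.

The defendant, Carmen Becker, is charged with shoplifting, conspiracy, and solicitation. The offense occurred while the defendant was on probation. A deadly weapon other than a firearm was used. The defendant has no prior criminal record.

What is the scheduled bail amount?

$20,269

Base amounts from the schedule: shoplifting $5,500; conspiracy $14,250; solicitation $3,750.
Stacking rule: sum of all bases. $5,500 + $14,250 + $3,750 = $23,500.
Offense committed while on probation or parole (+25%): $23,500 × 1.25 = $29,375.
A deadly weapon other than a firearm was used (+15%): $29,375 × 1.15 = $33,781.25.
No prior criminal record (−40%): $33,781.25 × 0.6 = $20,268.75.
Rounded to the nearest dollar: $20,269.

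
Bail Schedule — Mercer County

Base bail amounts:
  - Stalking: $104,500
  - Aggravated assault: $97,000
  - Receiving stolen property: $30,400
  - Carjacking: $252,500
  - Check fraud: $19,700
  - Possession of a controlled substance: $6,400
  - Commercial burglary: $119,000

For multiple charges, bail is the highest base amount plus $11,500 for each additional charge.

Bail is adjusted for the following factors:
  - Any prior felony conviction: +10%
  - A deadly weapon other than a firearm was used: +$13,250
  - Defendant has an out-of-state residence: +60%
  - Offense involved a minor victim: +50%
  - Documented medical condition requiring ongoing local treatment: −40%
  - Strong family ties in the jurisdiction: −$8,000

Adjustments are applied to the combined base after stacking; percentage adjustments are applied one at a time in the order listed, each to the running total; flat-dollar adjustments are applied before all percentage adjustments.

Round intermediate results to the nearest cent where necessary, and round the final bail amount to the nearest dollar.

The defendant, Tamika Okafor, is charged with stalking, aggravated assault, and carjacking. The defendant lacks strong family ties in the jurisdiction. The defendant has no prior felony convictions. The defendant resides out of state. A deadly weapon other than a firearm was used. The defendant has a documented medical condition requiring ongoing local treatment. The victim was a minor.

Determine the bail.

$415,800

Base amounts from the schedule: stalking $104,500; aggravated assault $97,000; carjacking $252,500.
Stacking rule: highest base plus $11,500 per additional charge. Highest is carjacking at $252,500; 2 additional charges → +$23,000. Combined base = $275,500.
A deadly weapon other than a firearm was used (+$13,250 flat): $275,500 + $13,250 = $288,750.
Defendant has an out-of-state residence (+60%): $288,750 × 1.6 = $462,000.
Offense involved a minor victim (+50%): $462,000 × 1.5 = $693,000.
Documented medical condition requiring ongoing local treatment (−40%): $693,000 × 0.6 = $415,800.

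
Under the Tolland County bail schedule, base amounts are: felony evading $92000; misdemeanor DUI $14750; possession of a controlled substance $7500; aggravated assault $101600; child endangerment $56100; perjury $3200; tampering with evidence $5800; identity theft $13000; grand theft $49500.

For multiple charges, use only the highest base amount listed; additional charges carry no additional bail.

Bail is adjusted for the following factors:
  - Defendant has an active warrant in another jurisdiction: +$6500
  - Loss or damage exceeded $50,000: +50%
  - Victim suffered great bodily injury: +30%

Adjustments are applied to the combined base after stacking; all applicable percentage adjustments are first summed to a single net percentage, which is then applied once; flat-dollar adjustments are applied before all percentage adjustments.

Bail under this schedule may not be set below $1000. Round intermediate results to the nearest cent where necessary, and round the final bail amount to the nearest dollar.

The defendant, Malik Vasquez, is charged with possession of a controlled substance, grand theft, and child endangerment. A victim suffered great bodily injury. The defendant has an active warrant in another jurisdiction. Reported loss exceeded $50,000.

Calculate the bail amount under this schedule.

Base amounts from the schedule: possession of a controlled substance $7500; grand theft $49500; child endangerment $56100.
Stacking rule: use the highest base only. Highest is child endangerment at $56100. Combined base = $56100.
Defendant has an active warrant in another jurisdiction (+$6500 flat): $56100 + $6500 = $62600.
Net percentage adjustment: +50% +30% = +80%. $62600 × 1.8 = $112680.
$112680 is at or above the $1000 minimum.

$112680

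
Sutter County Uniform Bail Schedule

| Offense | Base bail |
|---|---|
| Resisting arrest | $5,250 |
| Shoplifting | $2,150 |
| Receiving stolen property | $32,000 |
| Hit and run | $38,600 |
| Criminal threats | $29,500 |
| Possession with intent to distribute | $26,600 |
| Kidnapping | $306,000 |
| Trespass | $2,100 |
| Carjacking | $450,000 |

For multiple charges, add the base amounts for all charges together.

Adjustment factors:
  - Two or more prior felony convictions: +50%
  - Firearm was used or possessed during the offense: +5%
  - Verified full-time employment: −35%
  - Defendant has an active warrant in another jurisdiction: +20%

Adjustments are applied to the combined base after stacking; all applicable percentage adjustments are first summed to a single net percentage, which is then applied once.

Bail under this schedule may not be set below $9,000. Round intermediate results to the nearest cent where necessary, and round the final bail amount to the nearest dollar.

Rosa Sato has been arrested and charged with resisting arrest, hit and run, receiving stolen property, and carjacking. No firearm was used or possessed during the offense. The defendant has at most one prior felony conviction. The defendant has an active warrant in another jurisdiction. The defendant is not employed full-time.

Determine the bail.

$631,020

Base amounts from the schedule: resisting arrest $5,250; hit and run $38,600; receiving stolen property $32,000; carjacking $450,000.
Stacking rule: sum of all bases. $5,250 + $38,600 + $32,000 + $450,000 = $525,850.
Defendant has an active warrant in another jurisdiction (+20%): $525,850 × 1.2 = $631,020.
$631,020 is at or above the $9,000 minimum.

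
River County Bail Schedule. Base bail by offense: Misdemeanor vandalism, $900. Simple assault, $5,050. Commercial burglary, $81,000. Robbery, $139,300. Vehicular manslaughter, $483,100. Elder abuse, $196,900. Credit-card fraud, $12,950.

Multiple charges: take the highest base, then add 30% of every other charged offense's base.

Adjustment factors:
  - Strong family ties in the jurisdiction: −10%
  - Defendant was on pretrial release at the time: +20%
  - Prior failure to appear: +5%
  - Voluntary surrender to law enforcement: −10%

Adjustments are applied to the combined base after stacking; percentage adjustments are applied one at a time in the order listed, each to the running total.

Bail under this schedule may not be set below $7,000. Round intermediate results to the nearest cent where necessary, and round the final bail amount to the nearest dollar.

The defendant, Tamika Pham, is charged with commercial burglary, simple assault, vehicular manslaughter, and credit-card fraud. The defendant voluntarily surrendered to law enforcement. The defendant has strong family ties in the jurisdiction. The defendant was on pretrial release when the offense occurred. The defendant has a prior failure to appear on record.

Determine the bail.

Base amounts from the schedule: commercial burglary $81,000; simple assault $5,050; vehicular manslaughter $483,100; credit-card fraud $12,950.
Stacking rule: highest base plus 30% of each additional charge. Highest is vehicular manslaughter at $483,100. Additional: $81,000 × 30% = $24,300; $5,050 × 30% = $1,515; $12,950 × 30% = $3,885. Combined base = $483,100 + $29,700 = $512,800.
Strong family ties in the jurisdiction (−10%): $512,800 × 0.9 = $461,520.
Defendant was on pretrial release at the time (+20%): $461,520 × 1.2 = $553,824.
Prior failure to appear (+5%): $553,824 × 1.05 = $581,515.20.
Voluntary surrender to law enforcement (−10%): $581,515.20 × 0.9 = $523,363.68.
$523,363.68 is at or above the $7,000 minimum.
Rounded to the nearest dollar: $523,364.

$523,364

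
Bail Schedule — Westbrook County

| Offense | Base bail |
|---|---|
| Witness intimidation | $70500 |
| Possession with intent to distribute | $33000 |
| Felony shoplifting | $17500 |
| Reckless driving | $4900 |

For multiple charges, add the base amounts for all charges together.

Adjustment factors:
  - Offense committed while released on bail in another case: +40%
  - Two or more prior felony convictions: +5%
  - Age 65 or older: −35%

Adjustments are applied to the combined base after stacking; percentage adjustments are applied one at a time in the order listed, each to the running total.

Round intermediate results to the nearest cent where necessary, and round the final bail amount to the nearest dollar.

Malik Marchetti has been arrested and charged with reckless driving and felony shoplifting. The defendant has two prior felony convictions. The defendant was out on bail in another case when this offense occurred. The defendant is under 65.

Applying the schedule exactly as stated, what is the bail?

Base amounts from the schedule: reckless driving $4900; felony shoplifting $17500.
Stacking rule: sum of all bases. $4900 + $17500 = $22400.
Offense committed while released on bail in another case (+40%): $22400 × 1.4 = $31360.
Two or more prior felony convictions (+5%): $31360 × 1.05 = $32928.

$32928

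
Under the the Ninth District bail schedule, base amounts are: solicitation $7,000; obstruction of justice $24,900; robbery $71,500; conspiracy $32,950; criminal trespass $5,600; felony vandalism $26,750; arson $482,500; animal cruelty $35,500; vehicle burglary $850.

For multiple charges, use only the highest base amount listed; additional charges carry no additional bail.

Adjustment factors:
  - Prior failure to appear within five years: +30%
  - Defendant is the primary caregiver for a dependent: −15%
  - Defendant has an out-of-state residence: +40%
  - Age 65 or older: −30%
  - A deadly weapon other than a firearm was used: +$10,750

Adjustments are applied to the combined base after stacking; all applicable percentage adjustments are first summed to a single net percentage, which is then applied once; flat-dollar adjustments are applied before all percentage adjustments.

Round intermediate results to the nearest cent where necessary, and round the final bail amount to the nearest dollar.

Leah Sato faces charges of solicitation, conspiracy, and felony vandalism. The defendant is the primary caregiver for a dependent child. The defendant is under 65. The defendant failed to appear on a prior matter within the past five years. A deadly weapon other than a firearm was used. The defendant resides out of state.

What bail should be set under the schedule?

$67,735

Base amounts from the schedule: solicitation $7,000; conspiracy $32,950; felony vandalism $26,750.
Stacking rule: use the highest base only. Highest is conspiracy at $32,950. Combined base = $32,950.
A deadly weapon other than a firearm was used (+$10,750 flat): $32,950 + $10,750 = $43,700.
Net percentage adjustment: +30% −15% +40% = +55%. $43,700 × 1.55 = $67,735.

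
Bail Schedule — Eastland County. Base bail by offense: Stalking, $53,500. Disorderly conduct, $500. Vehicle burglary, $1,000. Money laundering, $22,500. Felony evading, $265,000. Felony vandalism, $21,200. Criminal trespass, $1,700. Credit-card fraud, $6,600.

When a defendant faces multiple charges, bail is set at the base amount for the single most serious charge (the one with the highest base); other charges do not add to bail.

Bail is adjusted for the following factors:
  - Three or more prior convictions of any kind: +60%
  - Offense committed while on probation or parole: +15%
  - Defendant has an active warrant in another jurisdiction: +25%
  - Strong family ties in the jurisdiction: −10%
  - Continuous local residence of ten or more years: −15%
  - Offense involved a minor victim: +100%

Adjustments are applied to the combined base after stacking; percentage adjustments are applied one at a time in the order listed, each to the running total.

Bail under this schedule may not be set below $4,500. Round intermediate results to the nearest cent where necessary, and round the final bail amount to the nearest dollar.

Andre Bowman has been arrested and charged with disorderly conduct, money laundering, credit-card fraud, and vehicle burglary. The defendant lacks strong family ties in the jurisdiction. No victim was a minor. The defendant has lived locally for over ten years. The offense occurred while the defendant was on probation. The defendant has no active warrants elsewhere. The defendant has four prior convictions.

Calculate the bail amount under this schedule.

$35,190

Base amounts from the schedule: disorderly conduct $500; money laundering $22,500; credit-card fraud $6,600; vehicle burglary $1,000.
Stacking rule: use the highest base only. Highest is money laundering at $22,500. Combined base = $22,500.
Three or more prior convictions of any kind (+60%): $22,500 × 1.6 = $36,000.
Offense committed while on probation or parole (+15%): $36,000 × 1.15 = $41,400.
Continuous local residence of ten or more years (−15%): $41,400 × 0.85 = $35,190.
$35,190 is at or above the $4,500 minimum.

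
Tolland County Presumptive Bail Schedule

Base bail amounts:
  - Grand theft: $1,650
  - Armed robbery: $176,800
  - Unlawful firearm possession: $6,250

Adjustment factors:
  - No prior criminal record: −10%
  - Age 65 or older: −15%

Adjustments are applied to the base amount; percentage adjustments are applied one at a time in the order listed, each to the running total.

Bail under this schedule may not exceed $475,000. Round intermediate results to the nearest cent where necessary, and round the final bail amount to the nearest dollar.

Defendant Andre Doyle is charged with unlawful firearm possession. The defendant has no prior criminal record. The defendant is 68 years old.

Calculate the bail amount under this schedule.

$4,781

Base amounts from the schedule: unlawful firearm possession $6,250.
Single charge. Combined base = $6,250.
No prior criminal record (−10%): $6,250 × 0.9 = $5,625.
Age 65 or older (−15%): $5,625 × 0.85 = $4,781.25.
$4,781.25 is within the $475,000 maximum.
Rounded to the nearest dollar: $4,781.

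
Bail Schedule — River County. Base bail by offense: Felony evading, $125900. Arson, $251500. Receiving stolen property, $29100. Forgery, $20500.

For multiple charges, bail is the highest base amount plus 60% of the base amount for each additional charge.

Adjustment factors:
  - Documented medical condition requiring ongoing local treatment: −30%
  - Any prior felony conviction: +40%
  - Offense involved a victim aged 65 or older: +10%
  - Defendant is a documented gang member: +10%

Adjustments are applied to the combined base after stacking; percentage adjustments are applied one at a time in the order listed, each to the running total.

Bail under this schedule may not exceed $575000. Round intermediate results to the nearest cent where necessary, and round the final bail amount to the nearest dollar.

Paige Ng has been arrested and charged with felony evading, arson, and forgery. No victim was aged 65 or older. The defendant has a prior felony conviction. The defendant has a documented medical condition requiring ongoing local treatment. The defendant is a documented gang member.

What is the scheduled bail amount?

$365809

Base amounts from the schedule: felony evading $125900; arson $251500; forgery $20500.
Stacking rule: highest base plus 60% of each additional charge. Highest is arson at $251500. Additional: $125900 × 60% = $75540; $20500 × 60% = $12300. Combined base = $251500 + $87840 = $339340.
Documented medical condition requiring ongoing local treatment (−30%): $339340 × 0.7 = $237538.
Any prior felony conviction (+40%): $237538 × 1.4 = $332553.20.
Defendant is a documented gang member (+10%): $332553.20 × 1.1 = $365808.52.
$365808.52 is within the $575000 maximum.
Rounded to the nearest dollar: $365809.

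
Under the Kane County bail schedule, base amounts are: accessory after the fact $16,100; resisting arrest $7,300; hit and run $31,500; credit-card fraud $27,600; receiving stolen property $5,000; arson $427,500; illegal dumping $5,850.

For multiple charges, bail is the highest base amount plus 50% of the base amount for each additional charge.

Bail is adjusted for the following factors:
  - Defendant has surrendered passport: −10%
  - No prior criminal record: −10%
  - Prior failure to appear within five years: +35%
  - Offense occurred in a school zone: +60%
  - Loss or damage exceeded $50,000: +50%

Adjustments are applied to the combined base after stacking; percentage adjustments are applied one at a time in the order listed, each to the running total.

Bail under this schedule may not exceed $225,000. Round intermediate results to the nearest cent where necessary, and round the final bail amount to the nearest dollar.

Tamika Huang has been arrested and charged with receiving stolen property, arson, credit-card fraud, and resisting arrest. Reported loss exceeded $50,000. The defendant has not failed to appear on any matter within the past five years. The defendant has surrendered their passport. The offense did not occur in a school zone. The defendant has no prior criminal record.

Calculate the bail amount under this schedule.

Base amounts from the schedule: receiving stolen property $5,000; arson $427,500; credit-card fraud $27,600; resisting arrest $7,300.
Stacking rule: highest base plus 50% of each additional charge. Highest is arson at $427,500. Additional: $5,000 × 50% = $2,500; $27,600 × 50% = $13,800; $7,300 × 50% = $3,650. Combined base = $427,500 + $19,950 = $447,450.
Defendant has surrendered passport (−10%): $447,450 × 0.9 = $402,705.
No prior criminal record (−10%): $402,705 × 0.9 = $362,434.50.
Loss or damage exceeded $50,000 (+50%): $362,434.50 × 1.5 = $543,651.75.
Result $543,651.75 exceeds the maximum of $225,000; bail is capped at $225,000.

$225,000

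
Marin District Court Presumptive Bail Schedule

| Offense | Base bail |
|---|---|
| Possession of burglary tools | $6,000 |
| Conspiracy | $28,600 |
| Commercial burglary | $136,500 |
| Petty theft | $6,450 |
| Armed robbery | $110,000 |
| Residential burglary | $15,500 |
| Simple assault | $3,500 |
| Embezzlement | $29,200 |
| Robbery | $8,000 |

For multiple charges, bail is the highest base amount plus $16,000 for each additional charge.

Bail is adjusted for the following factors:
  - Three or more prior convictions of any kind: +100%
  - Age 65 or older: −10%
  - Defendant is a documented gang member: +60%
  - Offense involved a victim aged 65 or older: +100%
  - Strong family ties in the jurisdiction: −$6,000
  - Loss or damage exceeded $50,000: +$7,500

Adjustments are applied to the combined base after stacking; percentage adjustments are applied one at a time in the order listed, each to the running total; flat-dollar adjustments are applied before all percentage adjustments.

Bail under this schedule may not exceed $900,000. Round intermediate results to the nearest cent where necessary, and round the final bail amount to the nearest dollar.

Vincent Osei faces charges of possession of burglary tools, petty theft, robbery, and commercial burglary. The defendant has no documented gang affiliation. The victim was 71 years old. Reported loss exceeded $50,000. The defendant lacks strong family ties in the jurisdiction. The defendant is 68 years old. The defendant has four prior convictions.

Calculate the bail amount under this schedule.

Base amounts from the schedule: possession of burglary tools $6,000; petty theft $6,450; robbery $8,000; commercial burglary $136,500.
Stacking rule: highest base plus $16,000 per additional charge. Highest is commercial burglary at $136,500; 3 additional charges → +$48,000. Combined base = $184,500.
Loss or damage exceeded $50,000 (+$7,500 flat): $184,500 + $7,500 = $192,000.
Three or more prior convictions of any kind (+100%): $192,000 × 2 = $384,000.
Age 65 or older (−10%): $384,000 × 0.9 = $345,600.
Offense involved a victim aged 65 or older (+100%): $345,600 × 2 = $691,200.
$691,200 is within the $900,000 maximum.

$691,200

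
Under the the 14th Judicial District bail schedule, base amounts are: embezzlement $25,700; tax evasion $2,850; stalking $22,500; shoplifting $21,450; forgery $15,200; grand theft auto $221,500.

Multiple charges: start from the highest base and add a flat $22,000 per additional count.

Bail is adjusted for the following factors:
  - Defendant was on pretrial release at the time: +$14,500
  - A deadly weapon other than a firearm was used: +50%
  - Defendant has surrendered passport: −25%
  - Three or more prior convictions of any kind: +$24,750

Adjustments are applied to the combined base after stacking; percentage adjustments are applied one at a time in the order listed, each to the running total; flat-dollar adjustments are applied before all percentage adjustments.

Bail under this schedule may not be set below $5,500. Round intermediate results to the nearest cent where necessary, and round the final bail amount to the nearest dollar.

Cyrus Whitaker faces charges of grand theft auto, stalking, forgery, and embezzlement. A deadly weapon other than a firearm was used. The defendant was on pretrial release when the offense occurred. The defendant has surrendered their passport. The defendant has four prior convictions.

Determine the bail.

Base amounts from the schedule: grand theft auto $221,500; stalking $22,500; forgery $15,200; embezzlement $25,700.
Stacking rule: highest base plus $22,000 per additional charge. Highest is grand theft auto at $221,500; 3 additional charges → +$66,000. Combined base = $287,500.
Defendant was on pretrial release at the time (+$14,500 flat): $287,500 + $14,500 = $302,000.
Three or more prior convictions of any kind (+$24,750 flat): $302,000 + $24,750 = $326,750.
A deadly weapon other than a firearm was used (+50%): $326,750 × 1.5 = $490,125.
Defendant has surrendered passport (−25%): $490,125 × 0.75 = $367,593.75.
$367,593.75 is at or above the $5,500 minimum.
Rounded to the nearest dollar: $367,594.

$367,594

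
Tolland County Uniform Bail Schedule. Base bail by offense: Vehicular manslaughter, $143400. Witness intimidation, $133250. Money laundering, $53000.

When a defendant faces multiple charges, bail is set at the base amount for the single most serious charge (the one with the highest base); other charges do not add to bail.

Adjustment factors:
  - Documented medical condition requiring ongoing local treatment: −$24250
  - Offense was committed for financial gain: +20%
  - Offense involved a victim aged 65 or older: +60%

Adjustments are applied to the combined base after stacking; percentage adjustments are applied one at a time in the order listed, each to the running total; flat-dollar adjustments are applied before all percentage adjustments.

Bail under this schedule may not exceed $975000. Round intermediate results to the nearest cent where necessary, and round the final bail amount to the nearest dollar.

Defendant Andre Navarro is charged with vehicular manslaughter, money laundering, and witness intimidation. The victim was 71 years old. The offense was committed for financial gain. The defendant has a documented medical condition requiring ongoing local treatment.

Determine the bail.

Base amounts from the schedule: vehicular manslaughter $143400; money laundering $53000; witness intimidation $133250.
Stacking rule: use the highest base only. Highest is vehicular manslaughter at $143400. Combined base = $143400.
Documented medical condition requiring ongoing local treatment (−$24250 flat): $143400 − $24250 = $119150.
Offense was committed for financial gain (+20%): $119150 × 1.2 = $142980.
Offense involved a victim aged 65 or older (+60%): $142980 × 1.6 = $228768.
$228768 is within the $975000 maximum.

$228768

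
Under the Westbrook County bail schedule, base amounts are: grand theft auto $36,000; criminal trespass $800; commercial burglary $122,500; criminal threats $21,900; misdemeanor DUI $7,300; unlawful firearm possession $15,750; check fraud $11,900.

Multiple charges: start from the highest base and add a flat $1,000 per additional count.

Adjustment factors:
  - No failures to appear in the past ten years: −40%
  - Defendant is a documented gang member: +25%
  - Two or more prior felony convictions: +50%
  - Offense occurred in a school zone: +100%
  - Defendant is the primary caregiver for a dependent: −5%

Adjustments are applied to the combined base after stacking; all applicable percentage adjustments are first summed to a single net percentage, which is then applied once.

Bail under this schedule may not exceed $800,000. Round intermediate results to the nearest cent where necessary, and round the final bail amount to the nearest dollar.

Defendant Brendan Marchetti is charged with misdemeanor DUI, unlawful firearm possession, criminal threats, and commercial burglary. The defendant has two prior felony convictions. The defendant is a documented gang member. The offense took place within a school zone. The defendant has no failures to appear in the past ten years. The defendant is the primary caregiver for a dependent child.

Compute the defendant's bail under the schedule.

Base amounts from the schedule: misdemeanor DUI $7,300; unlawful firearm possession $15,750; criminal threats $21,900; commercial burglary $122,500.
Stacking rule: highest base plus $1,000 per additional charge. Highest is commercial burglary at $122,500; 3 additional charges → +$3,000. Combined base = $125,500.
Net percentage adjustment: −40% +25% +50% +100% −5% = +130%. $125,500 × 2.3 = $288,650.
$288,650 is within the $800,000 maximum.

$288,650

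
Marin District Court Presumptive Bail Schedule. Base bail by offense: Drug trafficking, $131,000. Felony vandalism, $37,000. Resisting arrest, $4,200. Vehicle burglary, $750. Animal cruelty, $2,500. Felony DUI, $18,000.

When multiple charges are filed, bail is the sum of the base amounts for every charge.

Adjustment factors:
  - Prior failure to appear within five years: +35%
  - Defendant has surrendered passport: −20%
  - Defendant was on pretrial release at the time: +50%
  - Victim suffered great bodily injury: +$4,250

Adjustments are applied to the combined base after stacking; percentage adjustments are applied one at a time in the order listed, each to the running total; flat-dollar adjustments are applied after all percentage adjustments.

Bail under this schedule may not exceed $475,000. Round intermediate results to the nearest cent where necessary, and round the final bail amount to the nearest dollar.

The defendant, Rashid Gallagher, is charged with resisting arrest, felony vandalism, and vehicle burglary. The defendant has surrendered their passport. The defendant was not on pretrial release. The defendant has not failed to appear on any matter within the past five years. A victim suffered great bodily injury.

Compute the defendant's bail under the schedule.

$37,810

Base amounts from the schedule: resisting arrest $4,200; felony vandalism $37,000; vehicle burglary $750.
Stacking rule: sum of all bases. $4,200 + $37,000 + $750 = $41,950.
Defendant has surrendered passport (−20%): $41,950 × 0.8 = $33,560.
Victim suffered great bodily injury (+$4,250 flat): $33,560 + $4,250 = $37,810.
$37,810 is within the $475,000 maximum.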